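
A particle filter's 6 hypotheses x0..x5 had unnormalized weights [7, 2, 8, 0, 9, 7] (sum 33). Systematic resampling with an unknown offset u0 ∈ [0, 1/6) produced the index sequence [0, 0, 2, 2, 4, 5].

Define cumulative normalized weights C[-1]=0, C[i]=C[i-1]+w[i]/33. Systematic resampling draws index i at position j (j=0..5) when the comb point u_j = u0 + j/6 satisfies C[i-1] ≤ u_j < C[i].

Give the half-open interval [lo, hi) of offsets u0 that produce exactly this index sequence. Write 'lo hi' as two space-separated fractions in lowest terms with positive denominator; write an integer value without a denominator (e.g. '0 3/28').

0 1/66

C = [7/33, 3/11, 17/33, 17/33, 26/33, 1]
j=0 picked index 0: u0 ∈ [0, 7/33)
j=1 picked index 0: u0 ∈ [-1/6, 1/22)
j=2 picked index 2: u0 ∈ [-2/33, 2/11)
j=3 picked index 2: u0 ∈ [-5/22, 1/66)
j=4 picked index 4: u0 ∈ [-5/33, 4/33)
j=5 picked index 5: u0 ∈ [-1/22, 1/6)
intersection: [0, 1/66)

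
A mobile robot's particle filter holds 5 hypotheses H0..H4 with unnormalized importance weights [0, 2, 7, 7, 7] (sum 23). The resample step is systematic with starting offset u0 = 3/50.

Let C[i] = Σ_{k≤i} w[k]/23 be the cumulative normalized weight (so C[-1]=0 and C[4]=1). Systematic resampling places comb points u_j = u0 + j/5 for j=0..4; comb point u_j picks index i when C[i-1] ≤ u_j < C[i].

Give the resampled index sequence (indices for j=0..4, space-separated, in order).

C = [0, 2/23, 9/23, 16/23, 1]
j=0: u_0=3/50 ∈ [0, 2/23) → index 1
j=1: u_1=13/50 ∈ [2/23, 9/23) → index 2
j=2: u_2=23/50 ∈ [9/23, 16/23) → index 3
j=3: u_3=33/50 ∈ [9/23, 16/23) → index 3
j=4: u_4=43/50 ∈ [16/23, 1) → index 4

1 2 3 3 4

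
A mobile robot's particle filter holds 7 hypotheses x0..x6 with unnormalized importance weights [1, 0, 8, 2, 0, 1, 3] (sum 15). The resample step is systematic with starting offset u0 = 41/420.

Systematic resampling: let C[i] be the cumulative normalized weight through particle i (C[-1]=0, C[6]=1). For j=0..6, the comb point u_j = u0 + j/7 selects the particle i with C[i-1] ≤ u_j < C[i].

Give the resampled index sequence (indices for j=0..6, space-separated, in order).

C = [1/15, 1/15, 3/5, 11/15, 11/15, 4/5, 1]
j=0: u_0=41/420 ∈ [1/15, 3/5) → index 2
j=1: u_1=101/420 ∈ [1/15, 3/5) → index 2
j=2: u_2=23/60 ∈ [1/15, 3/5) → index 2
j=3: u_3=221/420 ∈ [1/15, 3/5) → index 2
j=4: u_4=281/420 ∈ [3/5, 11/15) → index 3
j=5: u_5=341/420 ∈ [4/5, 1) → index 6
j=6: u_6=401/420 ∈ [4/5, 1) → index 6

2 2 2 2 3 6 6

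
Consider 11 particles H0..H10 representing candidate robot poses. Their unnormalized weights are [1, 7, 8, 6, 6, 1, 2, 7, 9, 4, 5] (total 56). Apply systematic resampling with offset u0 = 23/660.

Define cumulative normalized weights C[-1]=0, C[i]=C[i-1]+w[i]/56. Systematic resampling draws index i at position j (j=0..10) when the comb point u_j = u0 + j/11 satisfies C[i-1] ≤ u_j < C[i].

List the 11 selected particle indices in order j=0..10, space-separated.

1 1 2 3 4 4 7 7 8 9 10

C = [1/56, 1/7, 2/7, 11/28, 1/2, 29/56, 31/56, 19/28, 47/56, 51/56, 1]
j=0: u_0=23/660 ∈ [1/56, 1/7) → index 1
j=1: u_1=83/660 ∈ [1/56, 1/7) → index 1
j=2: u_2=13/60 ∈ [1/7, 2/7) → index 2
j=3: u_3=203/660 ∈ [2/7, 11/28) → index 3
j=4: u_4=263/660 ∈ [11/28, 1/2) → index 4
j=5: u_5=323/660 ∈ [11/28, 1/2) → index 4
j=6: u_6=383/660 ∈ [31/56, 19/28) → index 7
j=7: u_7=443/660 ∈ [31/56, 19/28) → index 7
j=8: u_8=503/660 ∈ [19/28, 47/56) → index 8
j=9: u_9=563/660 ∈ [47/56, 51/56) → index 9
j=10: u_10=623/660 ∈ [51/56, 1) → index 10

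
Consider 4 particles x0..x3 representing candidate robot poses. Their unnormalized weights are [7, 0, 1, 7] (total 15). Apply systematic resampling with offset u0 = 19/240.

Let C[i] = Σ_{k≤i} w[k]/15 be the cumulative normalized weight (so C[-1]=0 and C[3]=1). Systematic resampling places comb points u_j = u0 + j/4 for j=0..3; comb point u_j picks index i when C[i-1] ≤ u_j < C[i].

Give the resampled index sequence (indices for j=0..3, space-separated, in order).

0 0 3 3

C = [7/15, 7/15, 8/15, 1]
j=0: u_0=19/240 ∈ [0, 7/15) → index 0
j=1: u_1=79/240 ∈ [0, 7/15) → index 0
j=2: u_2=139/240 ∈ [8/15, 1) → index 3
j=3: u_3=199/240 ∈ [8/15, 1) → index 3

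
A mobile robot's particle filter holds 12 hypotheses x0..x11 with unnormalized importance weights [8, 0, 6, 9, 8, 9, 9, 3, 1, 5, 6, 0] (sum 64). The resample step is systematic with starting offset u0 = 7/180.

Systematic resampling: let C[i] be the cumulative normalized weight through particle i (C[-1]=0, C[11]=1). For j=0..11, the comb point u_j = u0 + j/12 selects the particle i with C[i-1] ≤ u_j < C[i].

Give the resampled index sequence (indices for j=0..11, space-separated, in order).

C = [1/8, 1/8, 7/32, 23/64, 31/64, 5/8, 49/64, 13/16, 53/64, 29/32, 1, 1]
j=0: u_0=7/180 ∈ [0, 1/8) → index 0
j=1: u_1=11/90 ∈ [0, 1/8) → index 0
j=2: u_2=37/180 ∈ [1/8, 7/32) → index 2
j=3: u_3=13/45 ∈ [7/32, 23/64) → index 3
j=4: u_4=67/180 ∈ [23/64, 31/64) → index 4
j=5: u_5=41/90 ∈ [23/64, 31/64) → index 4
j=6: u_6=97/180 ∈ [31/64, 5/8) → index 5
j=7: u_7=28/45 ∈ [31/64, 5/8) → index 5
j=8: u_8=127/180 ∈ [5/8, 49/64) → index 6
j=9: u_9=71/90 ∈ [49/64, 13/16) → index 7
j=10: u_10=157/180 ∈ [53/64, 29/32) → index 9
j=11: u_11=43/45 ∈ [29/32, 1) → index 10

0 0 2 3 4 4 5 5 6 7 9 10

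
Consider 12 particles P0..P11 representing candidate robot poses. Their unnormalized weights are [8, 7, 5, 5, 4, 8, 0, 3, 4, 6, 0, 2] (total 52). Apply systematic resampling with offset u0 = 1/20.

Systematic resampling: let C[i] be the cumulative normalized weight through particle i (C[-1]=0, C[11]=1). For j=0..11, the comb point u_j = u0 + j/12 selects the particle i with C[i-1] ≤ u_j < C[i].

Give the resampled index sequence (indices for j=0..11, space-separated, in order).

C = [2/13, 15/52, 5/13, 25/52, 29/52, 37/52, 37/52, 10/13, 11/13, 25/26, 25/26, 1]
j=0: u_0=1/20 ∈ [0, 2/13) → index 0
j=1: u_1=2/15 ∈ [0, 2/13) → index 0
j=2: u_2=13/60 ∈ [2/13, 15/52) → index 1
j=3: u_3=3/10 ∈ [15/52, 5/13) → index 2
j=4: u_4=23/60 ∈ [15/52, 5/13) → index 2
j=5: u_5=7/15 ∈ [5/13, 25/52) → index 3
j=6: u_6=11/20 ∈ [25/52, 29/52) → index 4
j=7: u_7=19/30 ∈ [29/52, 37/52) → index 5
j=8: u_8=43/60 ∈ [37/52, 10/13) → index 7
j=9: u_9=4/5 ∈ [10/13, 11/13) → index 8
j=10: u_10=53/60 ∈ [11/13, 25/26) → index 9
j=11: u_11=29/30 ∈ [25/26, 1) → index 11

0 0 1 2 2 3 4 5 7 8 9 11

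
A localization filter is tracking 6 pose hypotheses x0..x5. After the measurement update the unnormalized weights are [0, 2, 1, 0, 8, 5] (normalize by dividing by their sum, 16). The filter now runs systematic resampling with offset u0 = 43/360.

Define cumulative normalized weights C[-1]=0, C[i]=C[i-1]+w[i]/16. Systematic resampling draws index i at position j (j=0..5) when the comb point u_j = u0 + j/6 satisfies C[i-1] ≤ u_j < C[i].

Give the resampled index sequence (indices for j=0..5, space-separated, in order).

C = [0, 1/8, 3/16, 3/16, 11/16, 1]
j=0: u_0=43/360 ∈ [0, 1/8) → index 1
j=1: u_1=103/360 ∈ [3/16, 11/16) → index 4
j=2: u_2=163/360 ∈ [3/16, 11/16) → index 4
j=3: u_3=223/360 ∈ [3/16, 11/16) → index 4
j=4: u_4=283/360 ∈ [11/16, 1) → index 5
j=5: u_5=343/360 ∈ [11/16, 1) → index 5

1 4 4 4 5 5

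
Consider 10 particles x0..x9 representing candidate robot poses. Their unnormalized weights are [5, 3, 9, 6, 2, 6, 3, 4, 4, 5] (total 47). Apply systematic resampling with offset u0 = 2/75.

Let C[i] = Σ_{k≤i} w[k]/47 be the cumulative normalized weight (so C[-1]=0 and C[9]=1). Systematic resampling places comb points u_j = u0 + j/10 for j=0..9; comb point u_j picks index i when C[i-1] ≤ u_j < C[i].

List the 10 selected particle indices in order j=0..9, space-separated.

C = [5/47, 8/47, 17/47, 23/47, 25/47, 31/47, 34/47, 38/47, 42/47, 1]
j=0: u_0=2/75 ∈ [0, 5/47) → index 0
j=1: u_1=19/150 ∈ [5/47, 8/47) → index 1
j=2: u_2=17/75 ∈ [8/47, 17/47) → index 2
j=3: u_3=49/150 ∈ [8/47, 17/47) → index 2
j=4: u_4=32/75 ∈ [17/47, 23/47) → index 3
j=5: u_5=79/150 ∈ [23/47, 25/47) → index 4
j=6: u_6=47/75 ∈ [25/47, 31/47) → index 5
j=7: u_7=109/150 ∈ [34/47, 38/47) → index 7
j=8: u_8=62/75 ∈ [38/47, 42/47) → index 8
j=9: u_9=139/150 ∈ [42/47, 1) → index 9

0 1 2 2 3 4 5 7 8 9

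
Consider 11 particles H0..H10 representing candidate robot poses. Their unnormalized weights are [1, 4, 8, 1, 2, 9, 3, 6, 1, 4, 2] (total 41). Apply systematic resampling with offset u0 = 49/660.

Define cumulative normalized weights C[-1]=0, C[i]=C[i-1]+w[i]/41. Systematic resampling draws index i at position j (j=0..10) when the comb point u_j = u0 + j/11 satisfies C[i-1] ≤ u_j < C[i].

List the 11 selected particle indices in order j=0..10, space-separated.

C = [1/41, 5/41, 13/41, 14/41, 16/41, 25/41, 28/41, 34/41, 35/41, 39/41, 1]
j=0: u_0=49/660 ∈ [1/41, 5/41) → index 1
j=1: u_1=109/660 ∈ [5/41, 13/41) → index 2
j=2: u_2=169/660 ∈ [5/41, 13/41) → index 2
j=3: u_3=229/660 ∈ [14/41, 16/41) → index 4
j=4: u_4=289/660 ∈ [16/41, 25/41) → index 5
j=5: u_5=349/660 ∈ [16/41, 25/41) → index 5
j=6: u_6=409/660 ∈ [25/41, 28/41) → index 6
j=7: u_7=469/660 ∈ [28/41, 34/41) → index 7
j=8: u_8=529/660 ∈ [28/41, 34/41) → index 7
j=9: u_9=589/660 ∈ [35/41, 39/41) → index 9
j=10: u_10=59/60 ∈ [39/41, 1) → index 10

1 2 2 4 5 5 6 7 7 9 10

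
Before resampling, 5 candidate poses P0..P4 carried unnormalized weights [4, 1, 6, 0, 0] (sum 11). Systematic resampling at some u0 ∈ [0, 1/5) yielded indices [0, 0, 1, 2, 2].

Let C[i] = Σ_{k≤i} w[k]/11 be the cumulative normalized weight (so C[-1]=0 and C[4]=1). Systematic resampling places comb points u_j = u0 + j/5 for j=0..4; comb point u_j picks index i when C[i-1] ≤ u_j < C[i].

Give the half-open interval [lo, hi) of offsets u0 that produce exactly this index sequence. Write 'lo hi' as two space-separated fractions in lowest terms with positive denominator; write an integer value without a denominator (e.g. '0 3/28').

0 3/55

C = [4/11, 5/11, 1, 1, 1]
j=0 picked index 0: u0 ∈ [0, 4/11)
j=1 picked index 0: u0 ∈ [-1/5, 9/55)
j=2 picked index 1: u0 ∈ [-2/55, 3/55)
j=3 picked index 2: u0 ∈ [-8/55, 2/5)
j=4 picked index 2: u0 ∈ [-19/55, 1/5)
intersection: [0, 3/55)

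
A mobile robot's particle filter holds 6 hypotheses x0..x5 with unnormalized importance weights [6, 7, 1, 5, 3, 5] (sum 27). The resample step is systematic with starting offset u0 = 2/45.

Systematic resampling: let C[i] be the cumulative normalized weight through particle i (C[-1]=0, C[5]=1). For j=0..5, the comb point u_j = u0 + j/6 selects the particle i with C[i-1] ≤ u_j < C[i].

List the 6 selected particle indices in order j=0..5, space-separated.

C = [2/9, 13/27, 14/27, 19/27, 22/27, 1]
j=0: u_0=2/45 ∈ [0, 2/9) → index 0
j=1: u_1=19/90 ∈ [0, 2/9) → index 0
j=2: u_2=17/45 ∈ [2/9, 13/27) → index 1
j=3: u_3=49/90 ∈ [14/27, 19/27) → index 3
j=4: u_4=32/45 ∈ [19/27, 22/27) → index 4
j=5: u_5=79/90 ∈ [22/27, 1) → index 5

0 0 1 3 4 5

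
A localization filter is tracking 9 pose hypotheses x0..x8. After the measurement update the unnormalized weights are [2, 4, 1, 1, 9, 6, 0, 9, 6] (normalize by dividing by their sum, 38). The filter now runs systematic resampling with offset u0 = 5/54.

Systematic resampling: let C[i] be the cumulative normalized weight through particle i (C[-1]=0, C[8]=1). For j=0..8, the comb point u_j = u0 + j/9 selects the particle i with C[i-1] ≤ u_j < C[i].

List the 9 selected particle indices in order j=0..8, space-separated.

1 3 4 4 5 7 7 8 8

C = [1/19, 3/19, 7/38, 4/19, 17/38, 23/38, 23/38, 16/19, 1]
j=0: u_0=5/54 ∈ [1/19, 3/19) → index 1
j=1: u_1=11/54 ∈ [7/38, 4/19) → index 3
j=2: u_2=17/54 ∈ [4/19, 17/38) → index 4
j=3: u_3=23/54 ∈ [4/19, 17/38) → index 4
j=4: u_4=29/54 ∈ [17/38, 23/38) → index 5
j=5: u_5=35/54 ∈ [23/38, 16/19) → index 7
j=6: u_6=41/54 ∈ [23/38, 16/19) → index 7
j=7: u_7=47/54 ∈ [16/19, 1) → index 8
j=8: u_8=53/54 ∈ [16/19, 1) → index 8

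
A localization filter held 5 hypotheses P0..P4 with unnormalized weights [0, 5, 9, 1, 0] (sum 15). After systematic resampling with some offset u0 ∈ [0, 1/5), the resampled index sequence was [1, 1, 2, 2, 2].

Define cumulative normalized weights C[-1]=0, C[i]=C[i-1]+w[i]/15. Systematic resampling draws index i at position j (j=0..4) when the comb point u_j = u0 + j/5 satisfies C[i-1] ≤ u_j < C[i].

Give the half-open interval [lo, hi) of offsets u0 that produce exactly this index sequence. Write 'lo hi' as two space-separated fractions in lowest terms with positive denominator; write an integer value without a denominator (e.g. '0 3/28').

C = [0, 1/3, 14/15, 1, 1]
j=0 picked index 1: u0 ∈ [0, 1/3)
j=1 picked index 1: u0 ∈ [-1/5, 2/15)
j=2 picked index 2: u0 ∈ [-1/15, 8/15)
j=3 picked index 2: u0 ∈ [-4/15, 1/3)
j=4 picked index 2: u0 ∈ [-7/15, 2/15)
intersection: [0, 2/15)

0 2/15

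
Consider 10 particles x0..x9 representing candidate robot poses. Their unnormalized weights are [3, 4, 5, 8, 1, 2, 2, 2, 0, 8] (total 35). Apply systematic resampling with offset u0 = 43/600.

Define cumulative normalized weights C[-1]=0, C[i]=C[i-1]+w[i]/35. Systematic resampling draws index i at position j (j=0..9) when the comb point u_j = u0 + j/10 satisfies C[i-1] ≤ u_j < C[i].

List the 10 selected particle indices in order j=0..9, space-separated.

0 1 2 3 3 4 6 9 9 9

C = [3/35, 1/5, 12/35, 4/7, 3/5, 23/35, 5/7, 27/35, 27/35, 1]
j=0: u_0=43/600 ∈ [0, 3/35) → index 0
j=1: u_1=103/600 ∈ [3/35, 1/5) → index 1
j=2: u_2=163/600 ∈ [1/5, 12/35) → index 2
j=3: u_3=223/600 ∈ [12/35, 4/7) → index 3
j=4: u_4=283/600 ∈ [12/35, 4/7) → index 3
j=5: u_5=343/600 ∈ [4/7, 3/5) → index 4
j=6: u_6=403/600 ∈ [23/35, 5/7) → index 6
j=7: u_7=463/600 ∈ [27/35, 1) → index 9
j=8: u_8=523/600 ∈ [27/35, 1) → index 9
j=9: u_9=583/600 ∈ [27/35, 1) → index 9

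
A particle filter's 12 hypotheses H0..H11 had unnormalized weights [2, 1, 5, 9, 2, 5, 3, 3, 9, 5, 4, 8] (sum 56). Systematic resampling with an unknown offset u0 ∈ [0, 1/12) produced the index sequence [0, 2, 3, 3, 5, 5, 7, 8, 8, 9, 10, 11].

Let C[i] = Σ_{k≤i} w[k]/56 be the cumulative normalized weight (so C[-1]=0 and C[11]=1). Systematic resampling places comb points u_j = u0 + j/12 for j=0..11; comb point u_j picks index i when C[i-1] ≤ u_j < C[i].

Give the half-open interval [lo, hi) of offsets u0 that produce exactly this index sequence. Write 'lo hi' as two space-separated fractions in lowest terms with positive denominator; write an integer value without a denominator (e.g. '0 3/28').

1/168 1/84

C = [1/28, 3/56, 1/7, 17/56, 19/56, 3/7, 27/56, 15/28, 39/56, 11/14, 6/7, 1]
j=0 picked index 0: u0 ∈ [0, 1/28)
j=1 picked index 2: u0 ∈ [-5/168, 5/84)
j=2 picked index 3: u0 ∈ [-1/42, 23/168)
j=3 picked index 3: u0 ∈ [-3/28, 3/56)
j=4 picked index 5: u0 ∈ [1/168, 2/21)
j=5 picked index 5: u0 ∈ [-13/168, 1/84)
j=6 picked index 7: u0 ∈ [-1/56, 1/28)
j=7 picked index 8: u0 ∈ [-1/21, 19/168)
j=8 picked index 8: u0 ∈ [-11/84, 5/168)
j=9 picked index 9: u0 ∈ [-3/56, 1/28)
j=10 picked index 10: u0 ∈ [-1/21, 1/42)
j=11 picked index 11: u0 ∈ [-5/84, 1/12)
intersection: [1/168, 1/84)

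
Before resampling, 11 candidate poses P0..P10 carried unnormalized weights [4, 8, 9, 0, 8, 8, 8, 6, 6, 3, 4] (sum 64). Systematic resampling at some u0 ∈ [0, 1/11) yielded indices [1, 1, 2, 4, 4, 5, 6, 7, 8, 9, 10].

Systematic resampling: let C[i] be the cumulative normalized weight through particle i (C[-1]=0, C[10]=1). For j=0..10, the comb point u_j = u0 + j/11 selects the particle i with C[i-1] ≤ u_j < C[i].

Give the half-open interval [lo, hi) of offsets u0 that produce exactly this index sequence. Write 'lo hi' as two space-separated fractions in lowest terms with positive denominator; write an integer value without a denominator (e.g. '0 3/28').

51/704 63/704

C = [1/16, 3/16, 21/64, 21/64, 29/64, 37/64, 45/64, 51/64, 57/64, 15/16, 1]
j=0 picked index 1: u0 ∈ [1/16, 3/16)
j=1 picked index 1: u0 ∈ [-5/176, 17/176)
j=2 picked index 2: u0 ∈ [1/176, 103/704)
j=3 picked index 4: u0 ∈ [39/704, 127/704)
j=4 picked index 4: u0 ∈ [-25/704, 63/704)
j=5 picked index 5: u0 ∈ [-1/704, 87/704)
j=6 picked index 6: u0 ∈ [23/704, 111/704)
j=7 picked index 7: u0 ∈ [47/704, 113/704)
j=8 picked index 8: u0 ∈ [49/704, 115/704)
j=9 picked index 9: u0 ∈ [51/704, 21/176)
j=10 picked index 10: u0 ∈ [5/176, 1/11)
intersection: [51/704, 63/704)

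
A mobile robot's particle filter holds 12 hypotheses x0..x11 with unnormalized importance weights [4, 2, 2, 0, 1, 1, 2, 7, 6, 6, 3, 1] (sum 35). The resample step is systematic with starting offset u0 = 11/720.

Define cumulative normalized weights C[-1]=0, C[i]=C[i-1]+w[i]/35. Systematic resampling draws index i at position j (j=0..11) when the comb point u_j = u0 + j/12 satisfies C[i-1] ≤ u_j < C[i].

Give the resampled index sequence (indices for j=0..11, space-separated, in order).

C = [4/35, 6/35, 8/35, 8/35, 9/35, 2/7, 12/35, 19/35, 5/7, 31/35, 34/35, 1]
j=0: u_0=11/720 ∈ [0, 4/35) → index 0
j=1: u_1=71/720 ∈ [0, 4/35) → index 0
j=2: u_2=131/720 ∈ [6/35, 8/35) → index 2
j=3: u_3=191/720 ∈ [9/35, 2/7) → index 5
j=4: u_4=251/720 ∈ [12/35, 19/35) → index 7
j=5: u_5=311/720 ∈ [12/35, 19/35) → index 7
j=6: u_6=371/720 ∈ [12/35, 19/35) → index 7
j=7: u_7=431/720 ∈ [19/35, 5/7) → index 8
j=8: u_8=491/720 ∈ [19/35, 5/7) → index 8
j=9: u_9=551/720 ∈ [5/7, 31/35) → index 9
j=10: u_10=611/720 ∈ [5/7, 31/35) → index 9
j=11: u_11=671/720 ∈ [31/35, 34/35) → index 10

0 0 2 5 7 7 7 8 8 9 9 10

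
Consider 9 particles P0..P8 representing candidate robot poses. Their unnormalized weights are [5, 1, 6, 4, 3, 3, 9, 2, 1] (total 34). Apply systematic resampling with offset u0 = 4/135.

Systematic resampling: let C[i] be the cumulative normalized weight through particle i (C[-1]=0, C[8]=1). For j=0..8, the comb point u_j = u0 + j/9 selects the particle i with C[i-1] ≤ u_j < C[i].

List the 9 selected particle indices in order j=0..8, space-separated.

C = [5/34, 3/17, 6/17, 8/17, 19/34, 11/17, 31/34, 33/34, 1]
j=0: u_0=4/135 ∈ [0, 5/34) → index 0
j=1: u_1=19/135 ∈ [0, 5/34) → index 0
j=2: u_2=34/135 ∈ [3/17, 6/17) → index 2
j=3: u_3=49/135 ∈ [6/17, 8/17) → index 3
j=4: u_4=64/135 ∈ [8/17, 19/34) → index 4
j=5: u_5=79/135 ∈ [19/34, 11/17) → index 5
j=6: u_6=94/135 ∈ [11/17, 31/34) → index 6
j=7: u_7=109/135 ∈ [11/17, 31/34) → index 6
j=8: u_8=124/135 ∈ [31/34, 33/34) → index 7

0 0 2 3 4 5 6 6 7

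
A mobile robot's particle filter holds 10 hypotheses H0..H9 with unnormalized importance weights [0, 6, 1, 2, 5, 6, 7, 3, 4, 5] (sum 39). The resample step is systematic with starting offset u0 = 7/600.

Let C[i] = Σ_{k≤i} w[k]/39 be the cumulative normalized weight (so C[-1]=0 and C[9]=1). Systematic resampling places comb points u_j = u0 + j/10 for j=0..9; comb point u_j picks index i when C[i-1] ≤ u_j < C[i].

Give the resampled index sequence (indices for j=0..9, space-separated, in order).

1 1 3 4 5 5 6 7 8 9

C = [0, 2/13, 7/39, 3/13, 14/39, 20/39, 9/13, 10/13, 34/39, 1]
j=0: u_0=7/600 ∈ [0, 2/13) → index 1
j=1: u_1=67/600 ∈ [0, 2/13) → index 1
j=2: u_2=127/600 ∈ [7/39, 3/13) → index 3
j=3: u_3=187/600 ∈ [3/13, 14/39) → index 4
j=4: u_4=247/600 ∈ [14/39, 20/39) → index 5
j=5: u_5=307/600 ∈ [14/39, 20/39) → index 5
j=6: u_6=367/600 ∈ [20/39, 9/13) → index 6
j=7: u_7=427/600 ∈ [9/13, 10/13) → index 7
j=8: u_8=487/600 ∈ [10/13, 34/39) → index 8
j=9: u_9=547/600 ∈ [34/39, 1) → index 9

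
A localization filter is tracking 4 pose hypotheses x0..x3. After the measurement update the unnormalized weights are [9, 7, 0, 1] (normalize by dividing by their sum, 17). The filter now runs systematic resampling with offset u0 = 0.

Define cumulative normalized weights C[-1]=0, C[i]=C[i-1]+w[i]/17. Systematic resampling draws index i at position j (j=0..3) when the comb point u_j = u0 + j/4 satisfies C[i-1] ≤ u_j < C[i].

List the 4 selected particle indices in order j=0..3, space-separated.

C = [9/17, 16/17, 16/17, 1]
j=0: u_0=0 ∈ [0, 9/17) → index 0
j=1: u_1=1/4 ∈ [0, 9/17) → index 0
j=2: u_2=1/2 ∈ [0, 9/17) → index 0
j=3: u_3=3/4 ∈ [9/17, 16/17) → index 1

0 0 0 1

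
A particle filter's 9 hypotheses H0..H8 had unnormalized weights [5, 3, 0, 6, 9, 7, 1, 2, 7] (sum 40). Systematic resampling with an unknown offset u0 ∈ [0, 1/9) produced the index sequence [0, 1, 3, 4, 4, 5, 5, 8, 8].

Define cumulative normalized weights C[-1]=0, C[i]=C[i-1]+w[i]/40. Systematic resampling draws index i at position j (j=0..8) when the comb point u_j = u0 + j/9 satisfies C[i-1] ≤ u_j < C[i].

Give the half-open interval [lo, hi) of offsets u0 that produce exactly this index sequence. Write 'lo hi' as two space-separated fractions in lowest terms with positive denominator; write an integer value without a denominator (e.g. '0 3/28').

17/360 1/12

C = [1/8, 1/5, 1/5, 7/20, 23/40, 3/4, 31/40, 33/40, 1]
j=0 picked index 0: u0 ∈ [0, 1/8)
j=1 picked index 1: u0 ∈ [1/72, 4/45)
j=2 picked index 3: u0 ∈ [-1/45, 23/180)
j=3 picked index 4: u0 ∈ [1/60, 29/120)
j=4 picked index 4: u0 ∈ [-17/180, 47/360)
j=5 picked index 5: u0 ∈ [7/360, 7/36)
j=6 picked index 5: u0 ∈ [-11/120, 1/12)
j=7 picked index 8: u0 ∈ [17/360, 2/9)
j=8 picked index 8: u0 ∈ [-23/360, 1/9)
intersection: [17/360, 1/12)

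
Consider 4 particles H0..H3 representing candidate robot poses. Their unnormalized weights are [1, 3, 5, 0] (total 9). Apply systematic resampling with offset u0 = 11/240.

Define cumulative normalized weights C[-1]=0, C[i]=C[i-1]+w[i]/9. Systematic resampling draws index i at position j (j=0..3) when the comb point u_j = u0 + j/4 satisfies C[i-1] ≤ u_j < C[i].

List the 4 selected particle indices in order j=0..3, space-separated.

C = [1/9, 4/9, 1, 1]
j=0: u_0=11/240 ∈ [0, 1/9) → index 0
j=1: u_1=71/240 ∈ [1/9, 4/9) → index 1
j=2: u_2=131/240 ∈ [4/9, 1) → index 2
j=3: u_3=191/240 ∈ [4/9, 1) → index 2

0 1 2 2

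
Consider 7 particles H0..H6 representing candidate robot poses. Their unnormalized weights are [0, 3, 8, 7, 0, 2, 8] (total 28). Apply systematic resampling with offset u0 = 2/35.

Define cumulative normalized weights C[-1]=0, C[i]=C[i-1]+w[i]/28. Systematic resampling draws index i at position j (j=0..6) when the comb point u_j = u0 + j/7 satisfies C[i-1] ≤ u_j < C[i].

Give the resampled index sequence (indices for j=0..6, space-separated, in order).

1 2 2 3 3 6 6

C = [0, 3/28, 11/28, 9/14, 9/14, 5/7, 1]
j=0: u_0=2/35 ∈ [0, 3/28) → index 1
j=1: u_1=1/5 ∈ [3/28, 11/28) → index 2
j=2: u_2=12/35 ∈ [3/28, 11/28) → index 2
j=3: u_3=17/35 ∈ [11/28, 9/14) → index 3
j=4: u_4=22/35 ∈ [11/28, 9/14) → index 3
j=5: u_5=27/35 ∈ [5/7, 1) → index 6
j=6: u_6=32/35 ∈ [5/7, 1) → index 6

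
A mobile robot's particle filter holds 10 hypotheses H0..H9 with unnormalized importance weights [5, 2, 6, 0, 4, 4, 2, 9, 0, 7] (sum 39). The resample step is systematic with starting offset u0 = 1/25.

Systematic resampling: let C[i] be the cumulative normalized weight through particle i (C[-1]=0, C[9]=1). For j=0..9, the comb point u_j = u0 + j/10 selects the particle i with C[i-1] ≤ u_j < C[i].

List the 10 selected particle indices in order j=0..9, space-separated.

0 1 2 4 5 6 7 7 9 9

C = [5/39, 7/39, 1/3, 1/3, 17/39, 7/13, 23/39, 32/39, 32/39, 1]
j=0: u_0=1/25 ∈ [0, 5/39) → index 0
j=1: u_1=7/50 ∈ [5/39, 7/39) → index 1
j=2: u_2=6/25 ∈ [7/39, 1/3) → index 2
j=3: u_3=17/50 ∈ [1/3, 17/39) → index 4
j=4: u_4=11/25 ∈ [17/39, 7/13) → index 5
j=5: u_5=27/50 ∈ [7/13, 23/39) → index 6
j=6: u_6=16/25 ∈ [23/39, 32/39) → index 7
j=7: u_7=37/50 ∈ [23/39, 32/39) → index 7
j=8: u_8=21/25 ∈ [32/39, 1) → index 9
j=9: u_9=47/50 ∈ [32/39, 1) → index 9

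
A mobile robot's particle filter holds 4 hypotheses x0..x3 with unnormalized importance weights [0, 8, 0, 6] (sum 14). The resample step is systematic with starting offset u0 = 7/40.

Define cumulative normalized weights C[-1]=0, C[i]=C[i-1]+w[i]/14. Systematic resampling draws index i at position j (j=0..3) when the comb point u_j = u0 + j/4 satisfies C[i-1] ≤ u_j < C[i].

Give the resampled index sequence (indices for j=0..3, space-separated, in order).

1 1 3 3

C = [0, 4/7, 4/7, 1]
j=0: u_0=7/40 ∈ [0, 4/7) → index 1
j=1: u_1=17/40 ∈ [0, 4/7) → index 1
j=2: u_2=27/40 ∈ [4/7, 1) → index 3
j=3: u_3=37/40 ∈ [4/7, 1) → index 3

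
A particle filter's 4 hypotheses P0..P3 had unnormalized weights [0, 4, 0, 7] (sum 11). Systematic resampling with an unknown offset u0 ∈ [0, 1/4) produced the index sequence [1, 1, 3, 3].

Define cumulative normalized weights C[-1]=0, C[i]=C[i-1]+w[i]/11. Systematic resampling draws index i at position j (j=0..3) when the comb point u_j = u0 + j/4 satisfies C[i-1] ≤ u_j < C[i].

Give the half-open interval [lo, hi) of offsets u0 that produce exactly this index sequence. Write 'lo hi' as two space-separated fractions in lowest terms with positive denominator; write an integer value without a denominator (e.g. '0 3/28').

0 5/44

C = [0, 4/11, 4/11, 1]
j=0 picked index 1: u0 ∈ [0, 4/11)
j=1 picked index 1: u0 ∈ [-1/4, 5/44)
j=2 picked index 3: u0 ∈ [-3/22, 1/2)
j=3 picked index 3: u0 ∈ [-17/44, 1/4)
intersection: [0, 5/44)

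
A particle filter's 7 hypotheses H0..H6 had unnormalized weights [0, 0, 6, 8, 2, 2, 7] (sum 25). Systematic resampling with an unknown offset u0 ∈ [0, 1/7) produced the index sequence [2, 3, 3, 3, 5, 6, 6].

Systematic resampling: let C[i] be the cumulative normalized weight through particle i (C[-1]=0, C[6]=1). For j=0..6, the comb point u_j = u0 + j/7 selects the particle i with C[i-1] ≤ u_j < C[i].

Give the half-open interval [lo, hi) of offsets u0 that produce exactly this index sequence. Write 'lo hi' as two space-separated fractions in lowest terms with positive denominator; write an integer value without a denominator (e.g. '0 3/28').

C = [0, 0, 6/25, 14/25, 16/25, 18/25, 1]
j=0 picked index 2: u0 ∈ [0, 6/25)
j=1 picked index 3: u0 ∈ [17/175, 73/175)
j=2 picked index 3: u0 ∈ [-8/175, 48/175)
j=3 picked index 3: u0 ∈ [-33/175, 23/175)
j=4 picked index 5: u0 ∈ [12/175, 26/175)
j=5 picked index 6: u0 ∈ [1/175, 2/7)
j=6 picked index 6: u0 ∈ [-24/175, 1/7)
intersection: [17/175, 23/175)

17/175 23/175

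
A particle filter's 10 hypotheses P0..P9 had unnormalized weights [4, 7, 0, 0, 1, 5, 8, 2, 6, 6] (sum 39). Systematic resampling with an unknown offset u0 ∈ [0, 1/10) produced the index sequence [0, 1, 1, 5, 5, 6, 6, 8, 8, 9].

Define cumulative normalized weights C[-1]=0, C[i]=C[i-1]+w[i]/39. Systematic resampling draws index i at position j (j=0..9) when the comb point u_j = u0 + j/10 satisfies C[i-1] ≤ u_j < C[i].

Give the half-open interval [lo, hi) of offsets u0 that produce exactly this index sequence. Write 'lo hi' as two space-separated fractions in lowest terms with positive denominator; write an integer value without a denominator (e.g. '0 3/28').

1/130 7/195

C = [4/39, 11/39, 11/39, 11/39, 4/13, 17/39, 25/39, 9/13, 11/13, 1]
j=0 picked index 0: u0 ∈ [0, 4/39)
j=1 picked index 1: u0 ∈ [1/390, 71/390)
j=2 picked index 1: u0 ∈ [-19/195, 16/195)
j=3 picked index 5: u0 ∈ [1/130, 53/390)
j=4 picked index 5: u0 ∈ [-6/65, 7/195)
j=5 picked index 6: u0 ∈ [-5/78, 11/78)
j=6 picked index 6: u0 ∈ [-32/195, 8/195)
j=7 picked index 8: u0 ∈ [-1/130, 19/130)
j=8 picked index 8: u0 ∈ [-7/65, 3/65)
j=9 picked index 9: u0 ∈ [-7/130, 1/10)
intersection: [1/130, 7/195)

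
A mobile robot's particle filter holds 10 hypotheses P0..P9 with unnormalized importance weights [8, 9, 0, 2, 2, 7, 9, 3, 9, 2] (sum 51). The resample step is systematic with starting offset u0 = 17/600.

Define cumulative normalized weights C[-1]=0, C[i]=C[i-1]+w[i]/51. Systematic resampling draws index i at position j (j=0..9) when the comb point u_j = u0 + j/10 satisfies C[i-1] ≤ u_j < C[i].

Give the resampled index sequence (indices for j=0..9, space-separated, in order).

0 0 1 1 5 5 6 7 8 8

C = [8/51, 1/3, 1/3, 19/51, 7/17, 28/51, 37/51, 40/51, 49/51, 1]
j=0: u_0=17/600 ∈ [0, 8/51) → index 0
j=1: u_1=77/600 ∈ [0, 8/51) → index 0
j=2: u_2=137/600 ∈ [8/51, 1/3) → index 1
j=3: u_3=197/600 ∈ [8/51, 1/3) → index 1
j=4: u_4=257/600 ∈ [7/17, 28/51) → index 5
j=5: u_5=317/600 ∈ [7/17, 28/51) → index 5
j=6: u_6=377/600 ∈ [28/51, 37/51) → index 6
j=7: u_7=437/600 ∈ [37/51, 40/51) → index 7
j=8: u_8=497/600 ∈ [40/51, 49/51) → index 8
j=9: u_9=557/600 ∈ [40/51, 49/51) → index 8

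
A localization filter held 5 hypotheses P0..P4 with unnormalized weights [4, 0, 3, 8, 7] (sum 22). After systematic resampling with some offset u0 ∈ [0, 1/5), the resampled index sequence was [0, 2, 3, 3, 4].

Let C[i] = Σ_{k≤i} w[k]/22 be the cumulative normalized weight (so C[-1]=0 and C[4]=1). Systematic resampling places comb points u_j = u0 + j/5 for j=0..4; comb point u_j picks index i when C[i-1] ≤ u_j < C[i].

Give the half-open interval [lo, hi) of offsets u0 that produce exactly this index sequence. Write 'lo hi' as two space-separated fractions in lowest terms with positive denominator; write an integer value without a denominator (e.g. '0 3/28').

0 9/110

C = [2/11, 2/11, 7/22, 15/22, 1]
j=0 picked index 0: u0 ∈ [0, 2/11)
j=1 picked index 2: u0 ∈ [-1/55, 13/110)
j=2 picked index 3: u0 ∈ [-9/110, 31/110)
j=3 picked index 3: u0 ∈ [-31/110, 9/110)
j=4 picked index 4: u0 ∈ [-13/110, 1/5)
intersection: [0, 9/110)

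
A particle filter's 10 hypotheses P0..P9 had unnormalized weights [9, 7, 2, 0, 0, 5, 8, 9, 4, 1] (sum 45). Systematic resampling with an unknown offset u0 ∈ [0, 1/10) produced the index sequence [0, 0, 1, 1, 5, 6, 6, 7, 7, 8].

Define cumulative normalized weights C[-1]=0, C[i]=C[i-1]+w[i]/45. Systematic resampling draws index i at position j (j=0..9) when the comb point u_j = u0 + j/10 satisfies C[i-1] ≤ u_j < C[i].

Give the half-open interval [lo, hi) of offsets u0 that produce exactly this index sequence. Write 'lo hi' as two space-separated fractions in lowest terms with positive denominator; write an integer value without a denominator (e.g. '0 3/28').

C = [1/5, 16/45, 2/5, 2/5, 2/5, 23/45, 31/45, 8/9, 44/45, 1]
j=0 picked index 0: u0 ∈ [0, 1/5)
j=1 picked index 0: u0 ∈ [-1/10, 1/10)
j=2 picked index 1: u0 ∈ [0, 7/45)
j=3 picked index 1: u0 ∈ [-1/10, 1/18)
j=4 picked index 5: u0 ∈ [0, 1/9)
j=5 picked index 6: u0 ∈ [1/90, 17/90)
j=6 picked index 6: u0 ∈ [-4/45, 4/45)
j=7 picked index 7: u0 ∈ [-1/90, 17/90)
j=8 picked index 7: u0 ∈ [-1/9, 4/45)
j=9 picked index 8: u0 ∈ [-1/90, 7/90)
intersection: [1/90, 1/18)

1/90 1/18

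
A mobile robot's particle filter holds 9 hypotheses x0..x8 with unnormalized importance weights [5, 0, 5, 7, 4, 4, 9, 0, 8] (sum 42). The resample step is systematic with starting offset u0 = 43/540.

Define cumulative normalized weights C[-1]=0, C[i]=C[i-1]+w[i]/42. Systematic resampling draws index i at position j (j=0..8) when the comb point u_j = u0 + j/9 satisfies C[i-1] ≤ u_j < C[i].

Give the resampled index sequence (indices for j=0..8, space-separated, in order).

C = [5/42, 5/42, 5/21, 17/42, 1/2, 25/42, 17/21, 17/21, 1]
j=0: u_0=43/540 ∈ [0, 5/42) → index 0
j=1: u_1=103/540 ∈ [5/42, 5/21) → index 2
j=2: u_2=163/540 ∈ [5/21, 17/42) → index 3
j=3: u_3=223/540 ∈ [17/42, 1/2) → index 4
j=4: u_4=283/540 ∈ [1/2, 25/42) → index 5
j=5: u_5=343/540 ∈ [25/42, 17/21) → index 6
j=6: u_6=403/540 ∈ [25/42, 17/21) → index 6
j=7: u_7=463/540 ∈ [17/21, 1) → index 8
j=8: u_8=523/540 ∈ [17/21, 1) → index 8

0 2 3 4 5 6 6 8 8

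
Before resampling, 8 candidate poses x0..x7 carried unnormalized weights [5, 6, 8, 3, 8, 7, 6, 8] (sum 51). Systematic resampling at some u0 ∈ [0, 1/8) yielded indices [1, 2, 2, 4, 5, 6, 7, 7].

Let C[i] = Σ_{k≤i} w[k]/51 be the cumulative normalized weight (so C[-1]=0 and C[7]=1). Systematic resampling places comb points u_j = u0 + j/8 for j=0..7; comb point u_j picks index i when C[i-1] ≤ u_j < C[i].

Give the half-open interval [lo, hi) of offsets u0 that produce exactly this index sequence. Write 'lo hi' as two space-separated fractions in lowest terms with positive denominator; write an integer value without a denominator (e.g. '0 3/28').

41/408 25/204

C = [5/51, 11/51, 19/51, 22/51, 10/17, 37/51, 43/51, 1]
j=0 picked index 1: u0 ∈ [5/51, 11/51)
j=1 picked index 2: u0 ∈ [37/408, 101/408)
j=2 picked index 2: u0 ∈ [-7/204, 25/204)
j=3 picked index 4: u0 ∈ [23/408, 29/136)
j=4 picked index 5: u0 ∈ [3/34, 23/102)
j=5 picked index 6: u0 ∈ [41/408, 89/408)
j=6 picked index 7: u0 ∈ [19/204, 1/4)
j=7 picked index 7: u0 ∈ [-13/408, 1/8)
intersection: [41/408, 25/204)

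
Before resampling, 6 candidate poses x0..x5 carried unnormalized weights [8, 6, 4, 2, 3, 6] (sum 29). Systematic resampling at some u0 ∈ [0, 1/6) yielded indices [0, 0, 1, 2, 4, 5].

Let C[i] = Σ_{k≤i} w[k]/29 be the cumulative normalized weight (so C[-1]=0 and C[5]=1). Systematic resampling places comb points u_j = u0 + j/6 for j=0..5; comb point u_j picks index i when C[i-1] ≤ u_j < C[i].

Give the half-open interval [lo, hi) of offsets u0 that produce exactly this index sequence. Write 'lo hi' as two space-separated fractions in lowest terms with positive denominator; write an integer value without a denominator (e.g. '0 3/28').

2/87 19/174

C = [8/29, 14/29, 18/29, 20/29, 23/29, 1]
j=0 picked index 0: u0 ∈ [0, 8/29)
j=1 picked index 0: u0 ∈ [-1/6, 19/174)
j=2 picked index 1: u0 ∈ [-5/87, 13/87)
j=3 picked index 2: u0 ∈ [-1/58, 7/58)
j=4 picked index 4: u0 ∈ [2/87, 11/87)
j=5 picked index 5: u0 ∈ [-7/174, 1/6)
intersection: [2/87, 19/174)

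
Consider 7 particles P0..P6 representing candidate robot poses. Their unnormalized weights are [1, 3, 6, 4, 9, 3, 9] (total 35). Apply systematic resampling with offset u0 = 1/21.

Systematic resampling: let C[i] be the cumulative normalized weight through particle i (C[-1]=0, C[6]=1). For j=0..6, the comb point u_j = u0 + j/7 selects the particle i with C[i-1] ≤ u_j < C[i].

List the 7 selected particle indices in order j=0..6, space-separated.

C = [1/35, 4/35, 2/7, 2/5, 23/35, 26/35, 1]
j=0: u_0=1/21 ∈ [1/35, 4/35) → index 1
j=1: u_1=4/21 ∈ [4/35, 2/7) → index 2
j=2: u_2=1/3 ∈ [2/7, 2/5) → index 3
j=3: u_3=10/21 ∈ [2/5, 23/35) → index 4
j=4: u_4=13/21 ∈ [2/5, 23/35) → index 4
j=5: u_5=16/21 ∈ [26/35, 1) → index 6
j=6: u_6=19/21 ∈ [26/35, 1) → index 6

1 2 3 4 4 6 6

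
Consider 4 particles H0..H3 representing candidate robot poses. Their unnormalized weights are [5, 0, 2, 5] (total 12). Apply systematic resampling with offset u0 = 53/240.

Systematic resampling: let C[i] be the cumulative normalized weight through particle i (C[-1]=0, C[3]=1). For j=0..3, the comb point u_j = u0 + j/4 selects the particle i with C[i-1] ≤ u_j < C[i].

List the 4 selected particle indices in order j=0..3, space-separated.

0 2 3 3

C = [5/12, 5/12, 7/12, 1]
j=0: u_0=53/240 ∈ [0, 5/12) → index 0
j=1: u_1=113/240 ∈ [5/12, 7/12) → index 2
j=2: u_2=173/240 ∈ [7/12, 1) → index 3
j=3: u_3=233/240 ∈ [7/12, 1) → index 3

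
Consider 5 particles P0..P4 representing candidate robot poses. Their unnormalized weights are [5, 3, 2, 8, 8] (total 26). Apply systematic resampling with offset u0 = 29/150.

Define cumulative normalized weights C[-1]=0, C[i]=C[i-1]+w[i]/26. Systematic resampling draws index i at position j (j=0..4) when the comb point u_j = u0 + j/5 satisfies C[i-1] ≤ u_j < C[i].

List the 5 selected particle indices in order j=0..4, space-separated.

1 3 3 4 4

C = [5/26, 4/13, 5/13, 9/13, 1]
j=0: u_0=29/150 ∈ [5/26, 4/13) → index 1
j=1: u_1=59/150 ∈ [5/13, 9/13) → index 3
j=2: u_2=89/150 ∈ [5/13, 9/13) → index 3
j=3: u_3=119/150 ∈ [9/13, 1) → index 4
j=4: u_4=149/150 ∈ [9/13, 1) → index 4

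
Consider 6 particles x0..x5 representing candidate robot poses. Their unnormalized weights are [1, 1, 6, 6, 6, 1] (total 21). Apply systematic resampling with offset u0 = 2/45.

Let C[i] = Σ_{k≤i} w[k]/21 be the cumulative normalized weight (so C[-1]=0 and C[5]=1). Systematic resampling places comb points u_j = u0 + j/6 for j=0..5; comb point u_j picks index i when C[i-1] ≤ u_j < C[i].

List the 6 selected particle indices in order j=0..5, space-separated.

C = [1/21, 2/21, 8/21, 2/3, 20/21, 1]
j=0: u_0=2/45 ∈ [0, 1/21) → index 0
j=1: u_1=19/90 ∈ [2/21, 8/21) → index 2
j=2: u_2=17/45 ∈ [2/21, 8/21) → index 2
j=3: u_3=49/90 ∈ [8/21, 2/3) → index 3
j=4: u_4=32/45 ∈ [2/3, 20/21) → index 4
j=5: u_5=79/90 ∈ [2/3, 20/21) → index 4

0 2 2 3 4 4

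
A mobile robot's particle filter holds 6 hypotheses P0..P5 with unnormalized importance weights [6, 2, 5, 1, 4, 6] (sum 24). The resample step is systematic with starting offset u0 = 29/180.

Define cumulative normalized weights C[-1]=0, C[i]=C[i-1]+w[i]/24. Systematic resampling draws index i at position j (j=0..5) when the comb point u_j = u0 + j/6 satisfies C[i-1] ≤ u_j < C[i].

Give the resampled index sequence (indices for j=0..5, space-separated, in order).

C = [1/4, 1/3, 13/24, 7/12, 3/4, 1]
j=0: u_0=29/180 ∈ [0, 1/4) → index 0
j=1: u_1=59/180 ∈ [1/4, 1/3) → index 1
j=2: u_2=89/180 ∈ [1/3, 13/24) → index 2
j=3: u_3=119/180 ∈ [7/12, 3/4) → index 4
j=4: u_4=149/180 ∈ [3/4, 1) → index 5
j=5: u_5=179/180 ∈ [3/4, 1) → index 5

0 1 2 4 5 5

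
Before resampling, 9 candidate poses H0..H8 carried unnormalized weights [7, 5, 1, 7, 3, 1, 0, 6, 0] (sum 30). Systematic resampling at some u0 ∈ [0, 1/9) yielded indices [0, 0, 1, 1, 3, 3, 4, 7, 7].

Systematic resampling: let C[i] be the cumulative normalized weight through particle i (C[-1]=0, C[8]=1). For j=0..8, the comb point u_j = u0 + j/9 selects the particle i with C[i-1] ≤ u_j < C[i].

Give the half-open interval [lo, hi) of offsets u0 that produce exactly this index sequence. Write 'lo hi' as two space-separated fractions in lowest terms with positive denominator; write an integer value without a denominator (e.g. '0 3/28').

C = [7/30, 2/5, 13/30, 2/3, 23/30, 4/5, 4/5, 1, 1]
j=0 picked index 0: u0 ∈ [0, 7/30)
j=1 picked index 0: u0 ∈ [-1/9, 11/90)
j=2 picked index 1: u0 ∈ [1/90, 8/45)
j=3 picked index 1: u0 ∈ [-1/10, 1/15)
j=4 picked index 3: u0 ∈ [-1/90, 2/9)
j=5 picked index 3: u0 ∈ [-11/90, 1/9)
j=6 picked index 4: u0 ∈ [0, 1/10)
j=7 picked index 7: u0 ∈ [1/45, 2/9)
j=8 picked index 7: u0 ∈ [-4/45, 1/9)
intersection: [1/45, 1/15)

1/45 1/15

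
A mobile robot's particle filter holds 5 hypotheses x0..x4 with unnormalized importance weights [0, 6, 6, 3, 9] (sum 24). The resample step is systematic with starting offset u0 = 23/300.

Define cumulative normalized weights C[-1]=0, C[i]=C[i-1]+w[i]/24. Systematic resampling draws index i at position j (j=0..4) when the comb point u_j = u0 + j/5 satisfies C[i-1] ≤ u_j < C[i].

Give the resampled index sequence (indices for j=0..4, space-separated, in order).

1 2 2 4 4

C = [0, 1/4, 1/2, 5/8, 1]
j=0: u_0=23/300 ∈ [0, 1/4) → index 1
j=1: u_1=83/300 ∈ [1/4, 1/2) → index 2
j=2: u_2=143/300 ∈ [1/4, 1/2) → index 2
j=3: u_3=203/300 ∈ [5/8, 1) → index 4
j=4: u_4=263/300 ∈ [5/8, 1) → index 4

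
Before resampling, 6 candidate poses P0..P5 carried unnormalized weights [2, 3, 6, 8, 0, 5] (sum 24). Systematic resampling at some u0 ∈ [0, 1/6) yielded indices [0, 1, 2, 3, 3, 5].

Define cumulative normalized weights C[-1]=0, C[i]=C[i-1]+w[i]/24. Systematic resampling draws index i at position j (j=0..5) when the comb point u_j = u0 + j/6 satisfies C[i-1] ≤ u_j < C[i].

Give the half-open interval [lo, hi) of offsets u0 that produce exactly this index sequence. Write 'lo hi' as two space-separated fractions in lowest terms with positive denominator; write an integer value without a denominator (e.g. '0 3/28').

0 1/24

C = [1/12, 5/24, 11/24, 19/24, 19/24, 1]
j=0 picked index 0: u0 ∈ [0, 1/12)
j=1 picked index 1: u0 ∈ [-1/12, 1/24)
j=2 picked index 2: u0 ∈ [-1/8, 1/8)
j=3 picked index 3: u0 ∈ [-1/24, 7/24)
j=4 picked index 3: u0 ∈ [-5/24, 1/8)
j=5 picked index 5: u0 ∈ [-1/24, 1/6)
intersection: [0, 1/24)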